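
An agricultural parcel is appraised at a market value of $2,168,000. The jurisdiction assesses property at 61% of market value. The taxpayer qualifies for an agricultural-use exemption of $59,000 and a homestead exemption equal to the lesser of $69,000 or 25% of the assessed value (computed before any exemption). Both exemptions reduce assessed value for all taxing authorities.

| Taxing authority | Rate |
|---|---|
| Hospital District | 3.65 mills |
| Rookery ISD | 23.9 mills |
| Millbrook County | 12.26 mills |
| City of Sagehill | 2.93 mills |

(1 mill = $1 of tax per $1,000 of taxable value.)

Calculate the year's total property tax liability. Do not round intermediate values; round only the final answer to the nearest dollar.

Assessed value = $2,168,000 × 0.61 = $1,322,480
Homestead exemption = min($69,000, 25% × $1,322,480) = min($69,000, $330,620) = $69,000 (dollar cap binds)
Taxable value = $1,322,480 − $59,000 − $69,000 = $1,194,480
Hospital District: $1,194,480 × 0.00365 = $4,359.852
Rookery ISD: $1,194,480 × 0.0239 = $28,548.072
Millbrook County: $1,194,480 × 0.01226 = $14,644.3248
City of Sagehill: $1,194,480 × 0.00293 = $3,499.8264
Total = $51,052.0752

$51,052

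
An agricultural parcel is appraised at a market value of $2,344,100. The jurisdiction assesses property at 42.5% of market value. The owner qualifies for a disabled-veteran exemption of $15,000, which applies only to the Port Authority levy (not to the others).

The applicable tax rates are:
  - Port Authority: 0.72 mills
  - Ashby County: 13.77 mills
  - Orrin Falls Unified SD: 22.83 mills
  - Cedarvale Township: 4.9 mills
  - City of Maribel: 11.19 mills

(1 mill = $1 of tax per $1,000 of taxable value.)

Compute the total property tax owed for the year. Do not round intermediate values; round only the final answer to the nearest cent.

$53,198.51

Assessed value = $2,344,100 × 0.425 = $996,242.5
Port Authority: ($996,242.5 − $15,000) × 0.00072 = $981,242.5 × 0.00072 = $706.4946
Ashby County: $996,242.5 × 0.01377 = $13,718.259225
Orrin Falls Unified SD: $996,242.5 × 0.02283 = $22,744.216275
Cedarvale Township: $996,242.5 × 0.0049 = $4,881.58825
City of Maribel: $996,242.5 × 0.01119 = $11,147.953575
Total = $53,198.511925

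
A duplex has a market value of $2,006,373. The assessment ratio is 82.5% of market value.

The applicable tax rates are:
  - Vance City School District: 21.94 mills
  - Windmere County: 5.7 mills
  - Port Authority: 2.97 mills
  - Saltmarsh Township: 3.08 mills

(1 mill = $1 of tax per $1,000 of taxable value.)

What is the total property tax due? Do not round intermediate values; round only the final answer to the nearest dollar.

Assessed value = $2,006,373 × 0.825 = $1,655,257.725
Vance City School District: $1,655,257.725 × 0.02194 = $36,316.3544865
Windmere County: $1,655,257.725 × 0.0057 = $9,434.9690325
Port Authority: $1,655,257.725 × 0.00297 = $4,916.11544325
Saltmarsh Township: $1,655,257.725 × 0.00308 = $5,098.193793
Total = $36,316.3544865 + $9,434.9690325 + $4,916.11544325 + $5,098.193793 = $55,765.63275525

$55,766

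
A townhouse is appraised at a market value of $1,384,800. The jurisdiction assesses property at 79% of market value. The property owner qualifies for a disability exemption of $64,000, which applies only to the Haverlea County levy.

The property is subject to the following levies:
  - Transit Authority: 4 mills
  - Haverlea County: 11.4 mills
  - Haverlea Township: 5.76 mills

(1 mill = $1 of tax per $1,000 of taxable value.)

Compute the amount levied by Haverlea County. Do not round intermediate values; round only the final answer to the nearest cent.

Assessed value = $1,384,800 × 0.79 = $1,093,992
Haverlea County taxable value = $1,093,992 − $64,000 = $1,029,992
Haverlea County levy = $1,029,992 × 0.0114 = $11,741.9088

$11,741.91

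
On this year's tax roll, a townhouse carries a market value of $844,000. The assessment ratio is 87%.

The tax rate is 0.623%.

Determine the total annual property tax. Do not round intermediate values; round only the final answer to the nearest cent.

$4,574.56

Assessed value = $844,000 × 0.87 = $734,280
Tax = $734,280 × 0.00623 = $4,574.5644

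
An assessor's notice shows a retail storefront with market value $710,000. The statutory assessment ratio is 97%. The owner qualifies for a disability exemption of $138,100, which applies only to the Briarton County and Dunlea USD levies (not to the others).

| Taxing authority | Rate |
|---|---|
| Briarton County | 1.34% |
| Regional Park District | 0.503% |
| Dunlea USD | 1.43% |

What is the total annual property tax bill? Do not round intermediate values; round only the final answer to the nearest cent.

Assessed value = $710,000 × 0.97 = $688,700
Briarton County: ($688,700 − $138,100) × 0.0134 = $550,600 × 0.0134 = $7,378.04
Regional Park District: $688,700 × 0.00503 = $3,464.161
Dunlea USD: ($688,700 − $138,100) × 0.0143 = $550,600 × 0.0143 = $7,873.58
Total = $18,715.781

$18,715.78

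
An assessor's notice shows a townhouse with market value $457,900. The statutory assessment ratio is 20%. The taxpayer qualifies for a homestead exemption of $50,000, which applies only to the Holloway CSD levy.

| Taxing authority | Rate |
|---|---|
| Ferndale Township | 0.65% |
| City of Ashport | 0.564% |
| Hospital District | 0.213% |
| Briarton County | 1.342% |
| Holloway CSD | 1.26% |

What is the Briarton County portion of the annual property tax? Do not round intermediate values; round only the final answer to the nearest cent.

$1,229.00

Assessed value = $457,900 × 0.2 = $91,580
Briarton County taxable value = $91,580 (exemption does not apply)
Briarton County levy = $91,580 × 0.01342 = $1,229.0036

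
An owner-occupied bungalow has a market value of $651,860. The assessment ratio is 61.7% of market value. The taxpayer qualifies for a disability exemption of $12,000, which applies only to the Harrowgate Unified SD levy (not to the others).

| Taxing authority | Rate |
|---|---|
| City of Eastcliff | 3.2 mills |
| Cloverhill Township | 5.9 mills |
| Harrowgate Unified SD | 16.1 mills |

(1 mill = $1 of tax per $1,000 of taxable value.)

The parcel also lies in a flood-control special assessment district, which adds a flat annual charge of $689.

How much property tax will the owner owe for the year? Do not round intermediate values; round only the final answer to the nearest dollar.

$10,631

Assessed value = $651,860 × 0.617 = $402,197.62
City of Eastcliff: $402,197.62 × 0.0032 = $1,287.032384
Cloverhill Township: $402,197.62 × 0.0059 = $2,372.965958
Harrowgate Unified SD: ($402,197.62 − $12,000) × 0.0161 = $390,197.62 × 0.0161 = $6,282.181682
Levies subtotal = $9,942.180024
Total = $9,942.180024 + $689 = $10,631.180024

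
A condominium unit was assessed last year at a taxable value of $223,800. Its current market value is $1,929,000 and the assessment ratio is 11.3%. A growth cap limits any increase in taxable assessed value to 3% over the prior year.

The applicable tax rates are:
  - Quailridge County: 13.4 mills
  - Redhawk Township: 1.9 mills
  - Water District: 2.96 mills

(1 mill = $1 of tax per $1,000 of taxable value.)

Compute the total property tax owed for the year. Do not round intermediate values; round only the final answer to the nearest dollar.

Uncapped assessed value = $1,929,000 × 0.113 = $217,977
Cap limit = $223,800 × 1.03 = $230,514
Taxable assessed value = min($217,977, $230,514) = $217,977 (cap does not bind)
Quailridge County: $217,977 × 0.0134 = $2,920.8918
Redhawk Township: $217,977 × 0.0019 = $414.1563
Water District: $217,977 × 0.00296 = $645.21192
Total = $3,980.26002

$3,980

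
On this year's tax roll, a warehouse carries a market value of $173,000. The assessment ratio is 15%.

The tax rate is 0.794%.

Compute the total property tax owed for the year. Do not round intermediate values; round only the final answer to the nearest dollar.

$206

Assessed value = $173,000 × 0.15 = $25,950
Tax = $25,950 × 0.00794 = $206.043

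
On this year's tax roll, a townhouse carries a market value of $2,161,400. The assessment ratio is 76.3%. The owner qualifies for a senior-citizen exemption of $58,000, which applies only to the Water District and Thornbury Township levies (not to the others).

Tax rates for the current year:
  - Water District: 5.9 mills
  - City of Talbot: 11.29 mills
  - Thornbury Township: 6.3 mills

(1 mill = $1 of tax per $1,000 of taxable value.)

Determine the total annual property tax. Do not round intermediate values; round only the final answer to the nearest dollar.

$38,031

Assessed value = $2,161,400 × 0.763 = $1,649,148.2
Water District: ($1,649,148.2 − $58,000) × 0.0059 = $1,591,148.2 × 0.0059 = $9,387.77438
City of Talbot: $1,649,148.2 × 0.01129 = $18,618.883178
Thornbury Township: ($1,649,148.2 − $58,000) × 0.0063 = $1,591,148.2 × 0.0063 = $10,024.23366
Total = $38,030.891218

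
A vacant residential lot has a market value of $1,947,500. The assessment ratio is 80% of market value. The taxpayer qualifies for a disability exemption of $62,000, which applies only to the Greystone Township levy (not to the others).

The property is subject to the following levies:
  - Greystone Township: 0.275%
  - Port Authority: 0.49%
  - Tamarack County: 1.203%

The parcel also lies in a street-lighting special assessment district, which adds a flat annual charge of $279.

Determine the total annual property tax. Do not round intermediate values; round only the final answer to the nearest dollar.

Assessed value = $1,947,500 × 0.8 = $1,558,000
Greystone Township: ($1,558,000 − $62,000) × 0.00275 = $1,496,000 × 0.00275 = $4,114
Port Authority: $1,558,000 × 0.0049 = $7,634.2
Tamarack County: $1,558,000 × 0.01203 = $18,742.74
Levies subtotal = $30,490.94
Total = $30,490.94 + $279 = $30,769.94

$30,770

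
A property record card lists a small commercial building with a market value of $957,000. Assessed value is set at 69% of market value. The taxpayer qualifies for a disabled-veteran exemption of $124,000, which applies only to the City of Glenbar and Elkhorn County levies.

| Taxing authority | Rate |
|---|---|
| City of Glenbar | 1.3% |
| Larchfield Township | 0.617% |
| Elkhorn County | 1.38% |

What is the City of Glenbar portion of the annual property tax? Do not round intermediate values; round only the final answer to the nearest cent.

$6,972.29

Assessed value = $957,000 × 0.69 = $660,330
City of Glenbar taxable value = $660,330 − $124,000 = $536,330
City of Glenbar levy = $536,330 × 0.013 = $6,972.29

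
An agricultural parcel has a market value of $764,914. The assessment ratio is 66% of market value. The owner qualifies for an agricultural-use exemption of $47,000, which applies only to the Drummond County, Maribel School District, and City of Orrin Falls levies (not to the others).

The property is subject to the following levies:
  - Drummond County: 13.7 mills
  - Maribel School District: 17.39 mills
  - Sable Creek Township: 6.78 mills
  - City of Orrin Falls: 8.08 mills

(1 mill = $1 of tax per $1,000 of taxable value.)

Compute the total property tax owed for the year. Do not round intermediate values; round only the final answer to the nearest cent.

$21,356.56

Assessed value = $764,914 × 0.66 = $504,843.24
Drummond County: ($504,843.24 − $47,000) × 0.0137 = $457,843.24 × 0.0137 = $6,272.452388
Maribel School District: ($504,843.24 − $47,000) × 0.01739 = $457,843.24 × 0.01739 = $7,961.8939436
Sable Creek Township: $504,843.24 × 0.00678 = $3,422.8371672
City of Orrin Falls: ($504,843.24 − $47,000) × 0.00808 = $457,843.24 × 0.00808 = $3,699.3733792
Total = $21,356.556878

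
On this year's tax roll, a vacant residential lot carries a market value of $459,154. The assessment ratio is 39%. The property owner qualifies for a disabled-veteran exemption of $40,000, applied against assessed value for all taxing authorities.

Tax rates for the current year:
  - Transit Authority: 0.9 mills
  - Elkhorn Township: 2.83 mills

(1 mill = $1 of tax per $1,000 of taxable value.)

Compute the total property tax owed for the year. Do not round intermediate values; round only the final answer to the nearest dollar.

Assessed value = $459,154 × 0.39 = $179,070.06
Taxable value = $179,070.06 − $40,000 = $139,070.06
Transit Authority: $139,070.06 × 0.0009 = $125.163054
Elkhorn Township: $139,070.06 × 0.00283 = $393.5682698
Total = $125.163054 + $393.5682698 = $518.7313238

$519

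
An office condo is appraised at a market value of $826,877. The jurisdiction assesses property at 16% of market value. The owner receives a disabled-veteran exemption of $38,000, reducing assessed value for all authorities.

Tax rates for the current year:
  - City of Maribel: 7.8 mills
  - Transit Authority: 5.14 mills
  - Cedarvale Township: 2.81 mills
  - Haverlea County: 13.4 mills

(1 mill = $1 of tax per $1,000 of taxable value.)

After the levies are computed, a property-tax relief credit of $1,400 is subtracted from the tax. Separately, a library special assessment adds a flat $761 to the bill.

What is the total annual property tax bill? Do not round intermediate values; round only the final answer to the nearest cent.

$2,109.85

Assessed value = $826,877 × 0.16 = $132,300.32
Taxable value = $132,300.32 − $38,000 = $94,300.32
City of Maribel: $94,300.32 × 0.0078 = $735.542496
Transit Authority: $94,300.32 × 0.00514 = $484.7036448
Cedarvale Township: $94,300.32 × 0.00281 = $264.9838992
Haverlea County: $94,300.32 × 0.0134 = $1,263.624288
Levies subtotal = $2,748.854328
After credit = $2,748.854328 − $1,400 = $1,348.854328
Total = $1,348.854328 + $761 = $2,109.854328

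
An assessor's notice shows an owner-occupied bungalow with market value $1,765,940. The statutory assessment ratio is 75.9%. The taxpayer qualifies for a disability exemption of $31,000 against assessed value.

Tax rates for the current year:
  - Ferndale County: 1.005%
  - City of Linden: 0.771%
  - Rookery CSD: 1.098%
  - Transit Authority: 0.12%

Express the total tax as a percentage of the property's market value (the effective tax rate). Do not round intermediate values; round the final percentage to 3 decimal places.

Assessed value = $1,765,940 × 0.759 = $1,340,348.46
Taxable value = $1,340,348.46 − $31,000 = $1,309,348.46
Ferndale County: $1,309,348.46 × 0.01005 = $13,158.952023
City of Linden: $1,309,348.46 × 0.00771 = $10,095.0766266
Rookery CSD: $1,309,348.46 × 0.01098 = $14,376.6460908
Transit Authority: $1,309,348.46 × 0.0012 = $1,571.218152
Total tax = $39,201.8928924
Effective rate = $39,201.8928924 ÷ $1,765,940 = 2.220% of market value

2.220%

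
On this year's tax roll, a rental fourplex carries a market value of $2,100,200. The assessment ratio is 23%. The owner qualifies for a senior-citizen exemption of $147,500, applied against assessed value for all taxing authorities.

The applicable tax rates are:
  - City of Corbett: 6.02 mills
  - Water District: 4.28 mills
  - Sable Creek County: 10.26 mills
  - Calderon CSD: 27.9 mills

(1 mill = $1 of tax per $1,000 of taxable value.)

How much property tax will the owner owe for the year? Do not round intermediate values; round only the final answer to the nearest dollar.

$16,261

Assessed value = $2,100,200 × 0.23 = $483,046
Taxable value = $483,046 − $147,500 = $335,546
City of Corbett: $335,546 × 0.00602 = $2,019.98692
Water District: $335,546 × 0.00428 = $1,436.13688
Sable Creek County: $335,546 × 0.01026 = $3,442.70196
Calderon CSD: $335,546 × 0.0279 = $9,361.7334
Total = $2,019.98692 + $1,436.13688 + $3,442.70196 + $9,361.7334 = $16,260.55916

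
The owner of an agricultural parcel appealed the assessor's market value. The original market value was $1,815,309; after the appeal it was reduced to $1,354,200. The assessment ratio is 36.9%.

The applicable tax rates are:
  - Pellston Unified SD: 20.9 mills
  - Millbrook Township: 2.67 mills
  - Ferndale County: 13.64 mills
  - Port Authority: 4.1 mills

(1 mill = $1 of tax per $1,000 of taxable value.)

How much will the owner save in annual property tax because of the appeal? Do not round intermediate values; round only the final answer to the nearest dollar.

Old assessed value = $1,815,309 × 0.369 = $669,849.021
New assessed value = $1,354,200 × 0.369 = $499,699.8
Combined rate = 0.0209 + 0.00267 + 0.01364 + 0.0041 = 0.04131
Old tax = $669,849.021 × 0.04131 = $27,671.46305751
New tax = $499,699.8 × 0.04131 = $20,642.598738
Reduction = $27,671.46305751 − $20,642.598738 = $7,028.86431951

$7,029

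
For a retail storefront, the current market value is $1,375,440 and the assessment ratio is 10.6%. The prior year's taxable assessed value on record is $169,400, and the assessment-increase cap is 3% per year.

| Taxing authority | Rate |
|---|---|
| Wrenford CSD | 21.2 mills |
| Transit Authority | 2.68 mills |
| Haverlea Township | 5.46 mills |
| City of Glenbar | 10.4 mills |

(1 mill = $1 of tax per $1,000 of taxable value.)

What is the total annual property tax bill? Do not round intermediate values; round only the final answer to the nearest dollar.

$5,794

Uncapped assessed value = $1,375,440 × 0.106 = $145,796.64
Cap limit = $169,400 × 1.03 = $174,482
Taxable assessed value = min($145,796.64, $174,482) = $145,796.64 (cap does not bind)
Wrenford CSD: $145,796.64 × 0.0212 = $3,090.888768
Transit Authority: $145,796.64 × 0.00268 = $390.7349952
Haverlea Township: $145,796.64 × 0.00546 = $796.0496544
City of Glenbar: $145,796.64 × 0.0104 = $1,516.285056
Total = $5,793.9584736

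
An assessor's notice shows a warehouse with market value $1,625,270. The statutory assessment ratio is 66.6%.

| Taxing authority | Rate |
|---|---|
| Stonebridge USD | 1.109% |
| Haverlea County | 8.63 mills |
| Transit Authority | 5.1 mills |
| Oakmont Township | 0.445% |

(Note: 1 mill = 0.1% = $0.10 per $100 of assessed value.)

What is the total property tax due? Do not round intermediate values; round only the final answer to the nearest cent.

$31,682.72

Assessed value = $1,625,270 × 0.666 = $1,082,429.82
Stonebridge USD: $1,082,429.82 × 0.01109 = $12,004.1467038
Haverlea County: $1,082,429.82 × 0.00863 = $9,341.3693466
Transit Authority: $1,082,429.82 × 0.0051 = $5,520.392082
Oakmont Township: $1,082,429.82 × 0.00445 = $4,816.812699
Total = $31,682.7208314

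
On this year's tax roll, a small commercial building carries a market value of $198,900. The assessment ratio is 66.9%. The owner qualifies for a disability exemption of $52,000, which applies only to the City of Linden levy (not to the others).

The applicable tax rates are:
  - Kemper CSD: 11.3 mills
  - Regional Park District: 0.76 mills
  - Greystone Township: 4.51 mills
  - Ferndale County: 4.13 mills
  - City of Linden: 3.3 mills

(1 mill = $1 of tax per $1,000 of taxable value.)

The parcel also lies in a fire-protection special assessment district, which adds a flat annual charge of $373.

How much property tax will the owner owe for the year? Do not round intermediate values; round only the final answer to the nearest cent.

$3,394.94

Assessed value = $198,900 × 0.669 = $133,064.1
Kemper CSD: $133,064.1 × 0.0113 = $1,503.62433
Regional Park District: $133,064.1 × 0.00076 = $101.128716
Greystone Township: $133,064.1 × 0.00451 = $600.119091
Ferndale County: $133,064.1 × 0.00413 = $549.554733
City of Linden: ($133,064.1 − $52,000) × 0.0033 = $81,064.1 × 0.0033 = $267.51153
Levies subtotal = $3,021.9384
Total = $3,021.9384 + $373 = $3,394.9384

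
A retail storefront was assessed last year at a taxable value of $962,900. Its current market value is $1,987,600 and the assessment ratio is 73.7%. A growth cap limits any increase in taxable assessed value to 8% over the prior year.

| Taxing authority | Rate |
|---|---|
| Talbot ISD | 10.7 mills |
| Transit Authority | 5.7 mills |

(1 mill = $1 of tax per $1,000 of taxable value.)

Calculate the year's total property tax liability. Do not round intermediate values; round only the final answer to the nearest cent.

Uncapped assessed value = $1,987,600 × 0.737 = $1,464,861.2
Cap limit = $962,900 × 1.08 = $1,039,932
Taxable assessed value = min($1,464,861.2, $1,039,932) = $1,039,932 (cap binds)
Talbot ISD: $1,039,932 × 0.0107 = $11,127.2724
Transit Authority: $1,039,932 × 0.0057 = $5,927.6124
Total = $17,054.8848

$17,054.88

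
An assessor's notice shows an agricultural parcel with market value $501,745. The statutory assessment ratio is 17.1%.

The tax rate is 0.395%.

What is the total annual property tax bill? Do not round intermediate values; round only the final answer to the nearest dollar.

$339

Assessed value = $501,745 × 0.171 = $85,798.395
Tax = $85,798.395 × 0.00395 = $338.90366025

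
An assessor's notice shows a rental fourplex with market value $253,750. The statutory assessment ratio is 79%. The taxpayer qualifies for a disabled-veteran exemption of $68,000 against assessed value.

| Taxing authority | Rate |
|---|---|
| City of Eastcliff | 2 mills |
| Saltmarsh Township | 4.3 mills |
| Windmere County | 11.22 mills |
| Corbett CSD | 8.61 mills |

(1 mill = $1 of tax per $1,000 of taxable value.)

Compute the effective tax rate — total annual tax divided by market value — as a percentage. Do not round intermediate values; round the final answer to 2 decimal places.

Assessed value = $253,750 × 0.79 = $200,462.5
Taxable value = $200,462.5 − $68,000 = $132,462.5
City of Eastcliff: $132,462.5 × 0.002 = $264.925
Saltmarsh Township: $132,462.5 × 0.0043 = $569.58875
Windmere County: $132,462.5 × 0.01122 = $1,486.22925
Corbett CSD: $132,462.5 × 0.00861 = $1,140.502125
Total tax = $3,461.245125
Effective rate = $3,461.245125 ÷ $253,750 = 1.36% of market value

1.36%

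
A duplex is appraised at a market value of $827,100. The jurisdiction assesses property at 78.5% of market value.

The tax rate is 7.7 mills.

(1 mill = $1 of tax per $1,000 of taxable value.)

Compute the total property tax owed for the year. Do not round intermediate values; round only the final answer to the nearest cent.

$4,999.41

Assessed value = $827,100 × 0.785 = $649,273.5
Tax = $649,273.5 × 0.0077 = $4,999.40595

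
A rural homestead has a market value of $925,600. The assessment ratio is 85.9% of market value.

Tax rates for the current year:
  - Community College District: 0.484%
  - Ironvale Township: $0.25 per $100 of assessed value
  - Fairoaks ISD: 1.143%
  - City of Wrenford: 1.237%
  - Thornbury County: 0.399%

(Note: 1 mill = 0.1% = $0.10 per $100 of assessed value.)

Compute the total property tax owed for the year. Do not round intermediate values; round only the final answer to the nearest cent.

Assessed value = $925,600 × 0.859 = $795,090.4
Community College District: $795,090.4 × 0.00484 = $3,848.237536
Ironvale Township: $795,090.4 × 0.0025 = $1,987.726
Fairoaks ISD: $795,090.4 × 0.01143 = $9,087.883272
City of Wrenford: $795,090.4 × 0.01237 = $9,835.268248
Thornbury County: $795,090.4 × 0.00399 = $3,172.410696
Total = $27,931.525752

$27,931.53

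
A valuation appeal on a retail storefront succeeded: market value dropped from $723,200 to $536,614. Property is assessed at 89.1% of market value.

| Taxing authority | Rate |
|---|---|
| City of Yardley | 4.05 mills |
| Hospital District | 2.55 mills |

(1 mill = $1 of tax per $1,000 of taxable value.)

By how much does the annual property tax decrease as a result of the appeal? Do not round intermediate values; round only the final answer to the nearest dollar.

$1,097

Old assessed value = $723,200 × 0.891 = $644,371.2
New assessed value = $536,614 × 0.891 = $478,123.074
Combined rate = 0.00405 + 0.00255 = 0.0066
Old tax = $644,371.2 × 0.0066 = $4,252.84992
New tax = $478,123.074 × 0.0066 = $3,155.6122884
Reduction = $4,252.84992 − $3,155.6122884 = $1,097.2376316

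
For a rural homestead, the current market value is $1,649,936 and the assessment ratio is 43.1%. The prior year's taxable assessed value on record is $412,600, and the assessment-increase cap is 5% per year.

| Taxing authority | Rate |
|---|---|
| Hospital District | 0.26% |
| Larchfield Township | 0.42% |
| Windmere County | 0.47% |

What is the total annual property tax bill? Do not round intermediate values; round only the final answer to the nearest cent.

Uncapped assessed value = $1,649,936 × 0.431 = $711,122.416
Cap limit = $412,600 × 1.05 = $433,230
Taxable assessed value = min($711,122.416, $433,230) = $433,230 (cap binds)
Hospital District: $433,230 × 0.0026 = $1,126.398
Larchfield Township: $433,230 × 0.0042 = $1,819.566
Windmere County: $433,230 × 0.0047 = $2,036.181
Total = $4,982.145

$4,982.15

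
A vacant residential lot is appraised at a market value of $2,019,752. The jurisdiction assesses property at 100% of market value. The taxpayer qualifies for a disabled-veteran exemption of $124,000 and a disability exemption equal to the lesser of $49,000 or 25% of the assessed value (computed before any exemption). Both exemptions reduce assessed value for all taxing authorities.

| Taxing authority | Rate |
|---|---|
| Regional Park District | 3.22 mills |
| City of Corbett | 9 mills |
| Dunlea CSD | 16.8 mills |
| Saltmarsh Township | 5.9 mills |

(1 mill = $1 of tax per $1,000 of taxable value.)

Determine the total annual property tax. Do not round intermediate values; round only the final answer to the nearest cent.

$64,488.58

Assessed value = $2,019,752 × 1 = $2,019,752
Disability exemption = min($49,000, 25% × $2,019,752) = min($49,000, $504,938) = $49,000 (dollar cap binds)
Taxable value = $2,019,752 − $124,000 − $49,000 = $1,846,752
Regional Park District: $1,846,752 × 0.00322 = $5,946.54144
City of Corbett: $1,846,752 × 0.009 = $16,620.768
Dunlea CSD: $1,846,752 × 0.0168 = $31,025.4336
Saltmarsh Township: $1,846,752 × 0.0059 = $10,895.8368
Total = $64,488.57984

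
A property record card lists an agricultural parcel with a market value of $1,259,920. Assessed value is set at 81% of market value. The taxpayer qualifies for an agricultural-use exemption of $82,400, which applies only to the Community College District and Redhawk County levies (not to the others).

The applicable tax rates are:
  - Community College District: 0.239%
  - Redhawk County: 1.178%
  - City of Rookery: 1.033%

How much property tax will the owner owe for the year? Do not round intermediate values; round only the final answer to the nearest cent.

Assessed value = $1,259,920 × 0.81 = $1,020,535.2
Community College District: ($1,020,535.2 − $82,400) × 0.00239 = $938,135.2 × 0.00239 = $2,242.143128
Redhawk County: ($1,020,535.2 − $82,400) × 0.01178 = $938,135.2 × 0.01178 = $11,051.232656
City of Rookery: $1,020,535.2 × 0.01033 = $10,542.128616
Total = $23,835.5044

$23,835.50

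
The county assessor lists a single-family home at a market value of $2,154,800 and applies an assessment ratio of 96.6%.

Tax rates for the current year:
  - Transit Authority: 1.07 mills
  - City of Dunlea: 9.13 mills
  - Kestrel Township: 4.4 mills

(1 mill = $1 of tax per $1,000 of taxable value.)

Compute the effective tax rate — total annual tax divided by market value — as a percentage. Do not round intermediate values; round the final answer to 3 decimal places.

1.410%

Assessed value = $2,154,800 × 0.966 = $2,081,536.8
Transit Authority: $2,081,536.8 × 0.00107 = $2,227.244376
City of Dunlea: $2,081,536.8 × 0.00913 = $19,004.430984
Kestrel Township: $2,081,536.8 × 0.0044 = $9,158.76192
Total tax = $30,390.43728
Effective rate = $30,390.43728 ÷ $2,154,800 = 1.410% of market value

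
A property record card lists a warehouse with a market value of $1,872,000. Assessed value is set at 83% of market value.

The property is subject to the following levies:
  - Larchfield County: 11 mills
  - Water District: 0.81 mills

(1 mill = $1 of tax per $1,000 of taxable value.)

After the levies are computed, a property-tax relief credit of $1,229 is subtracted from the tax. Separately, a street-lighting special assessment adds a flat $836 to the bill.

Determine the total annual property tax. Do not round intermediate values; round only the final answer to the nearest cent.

Assessed value = $1,872,000 × 0.83 = $1,553,760
Larchfield County: $1,553,760 × 0.011 = $17,091.36
Water District: $1,553,760 × 0.00081 = $1,258.5456
Levies subtotal = $18,349.9056
After credit = $18,349.9056 − $1,229 = $17,120.9056
Total = $17,120.9056 + $836 = $17,956.9056

$17,956.91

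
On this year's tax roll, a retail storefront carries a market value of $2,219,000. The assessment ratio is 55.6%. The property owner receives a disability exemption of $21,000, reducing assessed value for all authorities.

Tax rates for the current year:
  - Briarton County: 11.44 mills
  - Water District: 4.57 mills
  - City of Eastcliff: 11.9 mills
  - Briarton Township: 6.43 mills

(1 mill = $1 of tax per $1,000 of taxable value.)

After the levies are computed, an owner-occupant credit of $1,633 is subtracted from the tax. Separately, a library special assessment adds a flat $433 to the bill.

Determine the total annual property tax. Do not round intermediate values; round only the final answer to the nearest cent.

$40,446.32

Assessed value = $2,219,000 × 0.556 = $1,233,764
Taxable value = $1,233,764 − $21,000 = $1,212,764
Briarton County: $1,212,764 × 0.01144 = $13,874.02016
Water District: $1,212,764 × 0.00457 = $5,542.33148
City of Eastcliff: $1,212,764 × 0.0119 = $14,431.8916
Briarton Township: $1,212,764 × 0.00643 = $7,798.07252
Levies subtotal = $41,646.31576
After credit = $41,646.31576 − $1,633 = $40,013.31576
Total = $40,013.31576 + $433 = $40,446.31576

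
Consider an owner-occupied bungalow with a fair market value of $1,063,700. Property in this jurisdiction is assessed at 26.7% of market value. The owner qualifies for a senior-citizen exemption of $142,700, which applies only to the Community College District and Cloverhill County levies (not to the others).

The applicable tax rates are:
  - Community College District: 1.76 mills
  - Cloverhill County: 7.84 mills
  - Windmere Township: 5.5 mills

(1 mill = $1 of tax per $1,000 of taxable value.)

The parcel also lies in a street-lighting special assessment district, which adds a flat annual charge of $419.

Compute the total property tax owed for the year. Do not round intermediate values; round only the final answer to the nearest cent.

Assessed value = $1,063,700 × 0.267 = $284,007.9
Community College District: ($284,007.9 − $142,700) × 0.00176 = $141,307.9 × 0.00176 = $248.701904
Cloverhill County: ($284,007.9 − $142,700) × 0.00784 = $141,307.9 × 0.00784 = $1,107.853936
Windmere Township: $284,007.9 × 0.0055 = $1,562.04345
Levies subtotal = $2,918.59929
Total = $2,918.59929 + $419 = $3,337.59929

$3,337.60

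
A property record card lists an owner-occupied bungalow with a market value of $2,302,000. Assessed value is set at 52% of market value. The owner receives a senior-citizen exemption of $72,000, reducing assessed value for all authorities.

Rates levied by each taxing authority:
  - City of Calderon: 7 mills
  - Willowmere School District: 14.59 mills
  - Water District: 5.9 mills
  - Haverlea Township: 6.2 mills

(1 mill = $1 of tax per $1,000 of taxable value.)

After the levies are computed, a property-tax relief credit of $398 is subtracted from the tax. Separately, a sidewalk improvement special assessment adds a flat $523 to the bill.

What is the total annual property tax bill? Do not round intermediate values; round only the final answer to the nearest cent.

Assessed value = $2,302,000 × 0.52 = $1,197,040
Taxable value = $1,197,040 − $72,000 = $1,125,040
City of Calderon: $1,125,040 × 0.007 = $7,875.28
Willowmere School District: $1,125,040 × 0.01459 = $16,414.3336
Water District: $1,125,040 × 0.0059 = $6,637.736
Haverlea Township: $1,125,040 × 0.0062 = $6,975.248
Levies subtotal = $37,902.5976
After credit = $37,902.5976 − $398 = $37,504.5976
Total = $37,504.5976 + $523 = $38,027.5976

$38,027.60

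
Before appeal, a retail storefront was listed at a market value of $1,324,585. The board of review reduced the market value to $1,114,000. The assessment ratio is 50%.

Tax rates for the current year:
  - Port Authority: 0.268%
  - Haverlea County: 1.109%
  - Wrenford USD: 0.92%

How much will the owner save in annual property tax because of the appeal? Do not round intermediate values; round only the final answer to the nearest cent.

Old assessed value = $1,324,585 × 0.5 = $662,292.5
New assessed value = $1,114,000 × 0.5 = $557,000
Combined rate = 0.00268 + 0.01109 + 0.0092 = 0.02297
Old tax = $662,292.5 × 0.02297 = $15,212.858725
New tax = $557,000 × 0.02297 = $12,794.29
Reduction = $15,212.858725 − $12,794.29 = $2,418.568725

$2,418.57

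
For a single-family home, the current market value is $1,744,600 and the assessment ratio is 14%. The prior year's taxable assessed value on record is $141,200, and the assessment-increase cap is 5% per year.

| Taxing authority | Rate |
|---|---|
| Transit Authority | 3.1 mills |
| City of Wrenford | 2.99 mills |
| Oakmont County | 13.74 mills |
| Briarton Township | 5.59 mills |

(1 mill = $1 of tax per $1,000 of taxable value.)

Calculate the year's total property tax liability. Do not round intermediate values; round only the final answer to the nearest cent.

Uncapped assessed value = $1,744,600 × 0.14 = $244,244
Cap limit = $141,200 × 1.05 = $148,260
Taxable assessed value = min($244,244, $148,260) = $148,260 (cap binds)
Transit Authority: $148,260 × 0.0031 = $459.606
City of Wrenford: $148,260 × 0.00299 = $443.2974
Oakmont County: $148,260 × 0.01374 = $2,037.0924
Briarton Township: $148,260 × 0.00559 = $828.7734
Total = $3,768.7692

$3,768.77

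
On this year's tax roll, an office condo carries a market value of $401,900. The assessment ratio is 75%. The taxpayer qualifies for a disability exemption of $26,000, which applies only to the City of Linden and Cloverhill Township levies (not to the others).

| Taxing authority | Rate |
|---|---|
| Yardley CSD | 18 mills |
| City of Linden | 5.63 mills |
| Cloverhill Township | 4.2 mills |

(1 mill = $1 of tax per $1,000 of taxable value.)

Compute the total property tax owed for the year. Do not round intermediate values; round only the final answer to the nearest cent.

$8,133.08

Assessed value = $401,900 × 0.75 = $301,425
Yardley CSD: $301,425 × 0.018 = $5,425.65
City of Linden: ($301,425 − $26,000) × 0.00563 = $275,425 × 0.00563 = $1,550.64275
Cloverhill Township: ($301,425 − $26,000) × 0.0042 = $275,425 × 0.0042 = $1,156.785
Total = $8,133.07775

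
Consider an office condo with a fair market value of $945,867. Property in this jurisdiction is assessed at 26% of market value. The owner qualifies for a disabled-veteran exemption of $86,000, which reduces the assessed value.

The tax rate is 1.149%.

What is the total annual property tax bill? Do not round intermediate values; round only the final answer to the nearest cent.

$1,837.54

Assessed value = $945,867 × 0.26 = $245,925.42
Taxable value = $245,925.42 − $86,000 = $159,925.42
Tax = $159,925.42 × 0.01149 = $1,837.5430758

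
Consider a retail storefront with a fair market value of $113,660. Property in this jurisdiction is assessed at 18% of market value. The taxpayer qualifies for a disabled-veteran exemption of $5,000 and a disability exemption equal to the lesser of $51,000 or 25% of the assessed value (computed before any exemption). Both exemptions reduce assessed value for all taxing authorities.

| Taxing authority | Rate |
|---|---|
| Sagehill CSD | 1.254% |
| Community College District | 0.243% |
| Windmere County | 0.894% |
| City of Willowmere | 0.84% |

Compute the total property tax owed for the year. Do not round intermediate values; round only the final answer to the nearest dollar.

Assessed value = $113,660 × 0.18 = $20,458.8
Disability exemption = min($51,000, 25% × $20,458.8) = min($51,000, $5,114.7) = $5,114.7 (percentage binds)
Taxable value = $20,458.8 − $5,000 − $5,114.7 = $10,344.1
Sagehill CSD: $10,344.1 × 0.01254 = $129.715014
Community College District: $10,344.1 × 0.00243 = $25.136163
Windmere County: $10,344.1 × 0.00894 = $92.476254
City of Willowmere: $10,344.1 × 0.0084 = $86.89044
Total = $334.217871

$334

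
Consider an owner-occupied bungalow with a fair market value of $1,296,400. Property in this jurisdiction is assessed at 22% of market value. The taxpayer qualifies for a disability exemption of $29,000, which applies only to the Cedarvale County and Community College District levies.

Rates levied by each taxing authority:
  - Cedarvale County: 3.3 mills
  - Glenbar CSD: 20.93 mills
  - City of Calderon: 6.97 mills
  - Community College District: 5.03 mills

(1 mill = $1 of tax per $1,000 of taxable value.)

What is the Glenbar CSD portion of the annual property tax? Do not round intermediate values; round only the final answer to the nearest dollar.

$5,969

Assessed value = $1,296,400 × 0.22 = $285,208
Glenbar CSD taxable value = $285,208 (exemption does not apply)
Glenbar CSD levy = $285,208 × 0.02093 = $5,969.40344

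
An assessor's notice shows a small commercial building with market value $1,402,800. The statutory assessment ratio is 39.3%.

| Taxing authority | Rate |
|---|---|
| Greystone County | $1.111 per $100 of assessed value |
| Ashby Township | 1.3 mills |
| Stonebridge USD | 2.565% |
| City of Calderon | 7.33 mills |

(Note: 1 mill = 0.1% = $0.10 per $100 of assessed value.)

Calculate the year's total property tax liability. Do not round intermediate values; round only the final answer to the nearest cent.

$25,023.53

Assessed value = $1,402,800 × 0.393 = $551,300.4
Greystone County: $551,300.4 × 0.01111 = $6,124.947444
Ashby Township: $551,300.4 × 0.0013 = $716.69052
Stonebridge USD: $551,300.4 × 0.02565 = $14,140.85526
City of Calderon: $551,300.4 × 0.00733 = $4,041.031932
Total = $25,023.525156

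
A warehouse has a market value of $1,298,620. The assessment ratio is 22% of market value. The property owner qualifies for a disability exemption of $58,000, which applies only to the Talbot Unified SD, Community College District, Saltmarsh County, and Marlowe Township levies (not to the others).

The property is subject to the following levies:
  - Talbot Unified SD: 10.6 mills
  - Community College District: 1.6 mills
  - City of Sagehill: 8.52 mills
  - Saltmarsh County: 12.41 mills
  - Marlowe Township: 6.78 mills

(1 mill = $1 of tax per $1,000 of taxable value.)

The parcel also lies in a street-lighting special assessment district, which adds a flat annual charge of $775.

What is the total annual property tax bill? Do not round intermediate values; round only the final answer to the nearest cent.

$10,356.52

Assessed value = $1,298,620 × 0.22 = $285,696.4
Talbot Unified SD: ($285,696.4 − $58,000) × 0.0106 = $227,696.4 × 0.0106 = $2,413.58184
Community College District: ($285,696.4 − $58,000) × 0.0016 = $227,696.4 × 0.0016 = $364.31424
City of Sagehill: $285,696.4 × 0.00852 = $2,434.133328
Saltmarsh County: ($285,696.4 − $58,000) × 0.01241 = $227,696.4 × 0.01241 = $2,825.712324
Marlowe Township: ($285,696.4 − $58,000) × 0.00678 = $227,696.4 × 0.00678 = $1,543.781592
Levies subtotal = $9,581.523324
Total = $9,581.523324 + $775 = $10,356.523324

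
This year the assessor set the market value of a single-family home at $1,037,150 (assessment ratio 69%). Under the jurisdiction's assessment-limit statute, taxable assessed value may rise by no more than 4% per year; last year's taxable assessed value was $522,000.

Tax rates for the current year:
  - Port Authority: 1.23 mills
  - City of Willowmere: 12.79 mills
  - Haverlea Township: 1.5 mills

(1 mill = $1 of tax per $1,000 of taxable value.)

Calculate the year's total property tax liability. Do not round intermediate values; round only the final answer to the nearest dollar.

Uncapped assessed value = $1,037,150 × 0.69 = $715,633.5
Cap limit = $522,000 × 1.04 = $542,880
Taxable assessed value = min($715,633.5, $542,880) = $542,880 (cap binds)
Port Authority: $542,880 × 0.00123 = $667.7424
City of Willowmere: $542,880 × 0.01279 = $6,943.4352
Haverlea Township: $542,880 × 0.0015 = $814.32
Total = $8,425.4976

$8,425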